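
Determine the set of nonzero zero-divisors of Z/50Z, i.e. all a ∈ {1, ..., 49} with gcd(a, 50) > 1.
An element a ∈ Z/50Z (with a ≠ 0) is a zero-divisor iff gcd(a, 50) > 1 (because a is a unit precisely when gcd(a, n) = 1, and in Z/nZ every nonzero, non-unit element is a zero-divisor). Scan a = 1, ..., 49 and keep those with gcd(a, 50) > 1:
  gcd(2, 50) = 2, gcd(4, 50) = 2, gcd(5, 50) = 5, gcd(6, 50) = 2, gcd(8, 50) = 2, gcd(10, 50) = 10, gcd(12, 50) = 2, gcd(14, 50) = 2, gcd(15, 50) = 5, gcd(16, 50) = 2, gcd(18, 50) = 2, gcd(20, 50) = 10, gcd(22, 50) = 2, gcd(24, 50) = 2, gcd(25, 50) = 25, gcd(26, 50) = 2, gcd(28, 50) = 2, gcd(30, 50) = 10, gcd(32, 50) = 2, gcd(34, 50) = 2, gcd(35, 50) = 5, gcd(36, 50) = 2, gcd(38, 50) = 2, gcd(40, 50) = 10, gcd(42, 50) = 2, gcd(44, 50) = 2, gcd(45, 50) = 5, gcd(46, 50) = 2, gcd(48, 50) = 2.
All other a ∈ {1, ..., 49} have gcd(a, 50) = 1 and are units. So the nonzero zero-divisors are exactly the 29 values of a appearing in this scan.

Final answer: nonzero zero-divisors of Z/50Z = {2, 4, 5, 6, 8, 10, 12, 14, 15, 16, 18, 20, 22, 24, 25, 26, 28, 30, 32, 34, 35, 36, 38, 40, 42, 44, 45, 46, 48}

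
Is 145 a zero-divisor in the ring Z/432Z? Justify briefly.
gcd(145, 432) = 1, so 145 is a unit in Z/432Z (it has a multiplicative inverse). A unit cannot be a zero-divisor: if 145·b ≡ 0 then multiplying both sides by 145^(−1) gives b ≡ 0. So 145 is not a zero-divisor.

Final answer: NO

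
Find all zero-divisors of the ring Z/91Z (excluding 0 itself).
An element a ∈ Z/91Z (with a ≠ 0) is a zero-divisor iff gcd(a, 91) > 1 (because a is a unit precisely when gcd(a, n) = 1, and in Z/nZ every nonzero, non-unit element is a zero-divisor). Scan a = 1, ..., 90 and keep those with gcd(a, 91) > 1:
  gcd(7, 91) = 7, gcd(13, 91) = 13, gcd(14, 91) = 7, gcd(21, 91) = 7, gcd(26, 91) = 13, gcd(28, 91) = 7, gcd(35, 91) = 7, gcd(39, 91) = 13, gcd(42, 91) = 7, gcd(49, 91) = 7, gcd(52, 91) = 13, gcd(56, 91) = 7, gcd(63, 91) = 7, gcd(65, 91) = 13, gcd(70, 91) = 7, gcd(77, 91) = 7, gcd(78, 91) = 13, gcd(84, 91) = 7.
All other a ∈ {1, ..., 90} have gcd(a, 91) = 1 and are units. So the nonzero zero-divisors are exactly the 18 values of a appearing in this scan.

Final answer: nonzero zero-divisors of Z/91Z = {7, 13, 14, 21, 26, 28, 35, 39, 42, 49, 52, 56, 63, 65, 70, 77, 78, 84}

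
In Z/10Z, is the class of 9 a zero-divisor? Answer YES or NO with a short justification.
NO

gcd(9, 10) = 1, so 9 is a unit in Z/10Z (it has a multiplicative inverse). A unit cannot be a zero-divisor: if 9·b ≡ 0 then multiplying both sides by 9^(−1) gives b ≡ 0. So 9 is not a zero-divisor.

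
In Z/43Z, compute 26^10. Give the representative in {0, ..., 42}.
9

Use repeated squaring. Binary(10) = 1010. Walk through the bits of the exponent 10 left-to-right: at each bit after the leading one, square the running value, then multiply by 26 if the bit is 1 (always reducing mod 43):
  bit 1 = 1 (leading): start with 26.
  bit 2 = 0: square 26^2 = 676 ≡ 31 (mod 43).
  bit 3 = 1: square 31^2 = 961 ≡ 15; bit is 1, so multiply 15·26 = 390 ≡ 3 (mod 43).
  bit 4 = 0: square 3^2 = 9 (mod 43).
Final value: 26^10 ≡ 9 (mod 43).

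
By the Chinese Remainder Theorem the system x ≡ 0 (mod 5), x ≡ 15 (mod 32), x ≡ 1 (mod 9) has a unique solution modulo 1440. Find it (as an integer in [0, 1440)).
x ≡ 1135 (mod 1440); the representative in [0, 1440) is 1135

The moduli 5, 32, 9 are pairwise coprime, so by the CRT there is a unique solution mod 5·32·9 = 1440.
Solve by successive substitution. Start with x ≡ 0 (mod 5).
  Combine with x ≡ 15 (mod 32): write x = 5·t and require 5·t ≡ 15 (mod 32). Since 5^(−1) ≡ 13 (mod 32), t ≡ 13·15 ≡ 3 (mod 32). So x ≡ 5·3 = 15 (mod 160).
  Combine with x ≡ 1 (mod 9): write x = 15 + 160·t and require 15 + 160·t ≡ 1 (mod 9), i.e. 160·t ≡ 1 − 15 ≡ 4 (mod 9). Since 160^(−1) ≡ 4 (mod 9) (160 ≡ 7 (mod 9)), t ≡ 4·4 ≡ 7 (mod 9). So x ≡ 15 + 160·7 = 1135 (mod 1440).
Unique solution in [0, 1440): x = 1135.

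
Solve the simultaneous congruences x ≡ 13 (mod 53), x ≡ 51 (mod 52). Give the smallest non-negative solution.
x ≡ 2027 (mod 2756); the representative in [0, 2756) is 2027

The moduli 53, 52 are pairwise coprime, so by the CRT there is a unique solution mod 53·52 = 2756.
Solve by successive substitution. Start with x ≡ 13 (mod 53).
  Combine with x ≡ 51 (mod 52): write x = 13 + 53·t and require 13 + 53·t ≡ 51 (mod 52), i.e. 53·t ≡ 51 − 13 ≡ 38 (mod 52). Since 53^(−1) ≡ 1 (mod 52) (53 ≡ 1 (mod 52)), t ≡ 1·38 ≡ 38 (mod 52). So x ≡ 13 + 53·38 = 2027 (mod 2756).
Unique solution in [0, 2756): x = 2027.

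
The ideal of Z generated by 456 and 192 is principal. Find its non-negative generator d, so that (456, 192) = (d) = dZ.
(456, 192) = (24); d = 24

In the PID Z, (a, b) is generated by gcd(a, b). Compute gcd(456, 192) with the extended Euclidean algorithm, tracking rows (r, s, t) with s·456 + t·192 = r:
  row A: (456, 1, 0)   [1·456 + 0·192 = 456]
  row B: (192, 0, 1)   [0·456 + 1·192 = 192]
  456 = 2·192 + 72   → row C = row A − 2·row B = (72, 1, −2)   [check: 1·456 − 2·192 = 72]
  192 = 2·72 + 48   → row D = row B − 2·row C = (48, −2, 5)   [check: −2·456 + 5·192 = 48]
  72 = 1·48 + 24   → row E = row C − 1·row D = (24, 3, −7)   [check: 3·456 − 7·192 = 24]
  48 = 2·24 + 0   → remainder 0, stop. gcd = 24 (last nonzero row E).
So gcd(456, 192) = 24, with Bézout identity 3·456 − 7·192 = 24. Containment (⊇): the Bézout identity exhibits 24 as an element of (456, 192), giving (24) ⊆ (456, 192). Containment (⊆): since 24 | 456 and 24 | 192 (456 = 24·19, 192 = 24·8), every Z-linear combination of 456 and 192 is divisible by 24, so (456, 192) ⊆ (24). Therefore (456, 192) = (24), d = 24.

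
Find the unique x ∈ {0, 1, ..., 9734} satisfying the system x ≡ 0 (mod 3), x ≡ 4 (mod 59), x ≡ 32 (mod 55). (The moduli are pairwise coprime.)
x ≡ 417 (mod 9735); the representative in [0, 9735) is 417

The moduli 3, 59, 55 are pairwise coprime, so by the CRT there is a unique solution mod 3·59·55 = 9735.
Solve by successive substitution. Start with x ≡ 0 (mod 3).
  Combine with x ≡ 4 (mod 59): write x = 3·t and require 3·t ≡ 4 (mod 59). Since 3^(−1) ≡ 20 (mod 59), t ≡ 20·4 ≡ 21 (mod 59). So x ≡ 3·21 = 63 (mod 177).
  Combine with x ≡ 32 (mod 55): write x = 63 + 177·t and require 63 + 177·t ≡ 32 (mod 55), i.e. 177·t ≡ 32 − 63 ≡ 24 (mod 55). Since 177^(−1) ≡ 23 (mod 55) (177 ≡ 12 (mod 55)), t ≡ 23·24 ≡ 2 (mod 55). So x ≡ 63 + 177·2 = 417 (mod 9735).
Unique solution in [0, 9735): x = 417.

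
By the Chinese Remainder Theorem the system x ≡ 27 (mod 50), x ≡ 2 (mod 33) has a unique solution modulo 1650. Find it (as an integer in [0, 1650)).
x ≡ 827 (mod 1650); the representative in [0, 1650) is 827

The moduli 50, 33 are pairwise coprime, so by the CRT there is a unique solution mod 50·33 = 1650.
Solve by successive substitution. Start with x ≡ 27 (mod 50).
  Combine with x ≡ 2 (mod 33): write x = 27 + 50·t and require 27 + 50·t ≡ 2 (mod 33), i.e. 50·t ≡ 2 − 27 ≡ 8 (mod 33). Since 50^(−1) ≡ 2 (mod 33) (50 ≡ 17 (mod 33)), t ≡ 2·8 ≡ 16 (mod 33). So x ≡ 27 + 50·16 = 827 (mod 1650).
Unique solution in [0, 1650): x = 827.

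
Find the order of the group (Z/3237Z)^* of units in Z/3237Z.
|(Z/3237Z)^*| = 1968

(Z/3237Z)^* consists of the classes a with gcd(a, 3237) = 1, so its order is φ(3237). φ is multiplicative, with φ(p^e) = p^e − p^(e−1). Factorise 3237 = 3 · 13 · 83. Then
  φ(3237) = (3 − 1) · (13 − 1) · (83 − 1) = 2 · 12 · 82 = 1968.
Thus |(Z/3237Z)^*| = 1968.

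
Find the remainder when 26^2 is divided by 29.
Use repeated squaring. Binary(2) = 10. Walk through the bits of the exponent 2 left-to-right: at each bit after the leading one, square the running value, then multiply by 26 if the bit is 1 (always reducing mod 29):
  bit 1 = 1 (leading): start with 26.
  bit 2 = 0: square 26^2 = 676 ≡ 9 (mod 29).
Final value: 26^2 ≡ 9 (mod 29).

Final answer: 9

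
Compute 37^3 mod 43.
Use repeated squaring. Binary(3) = 11. Walk through the bits of the exponent 3 left-to-right: at each bit after the leading one, square the running value, then multiply by 37 if the bit is 1 (always reducing mod 43):
  bit 1 = 1 (leading): start with 37.
  bit 2 = 1: square 37^2 = 1369 ≡ 36; bit is 1, so multiply 36·37 = 1332 ≡ 42 (mod 43).
Final value: 37^3 ≡ 42 (mod 43).

Final answer: 42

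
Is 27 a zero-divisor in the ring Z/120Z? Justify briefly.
YES

gcd(27, 120) = 3 > 1, so 27 is not a unit in Z/120Z. In Z/nZ every nonzero non-unit is a zero-divisor: explicitly, take b = 120/gcd = 40 ≠ 0 (mod 120); then 27·40 = 1080 = 9·120, i.e. 27·40 ≡ 0 (mod 120). So 27 is a zero-divisor.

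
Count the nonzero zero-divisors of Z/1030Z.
Z/1030Z has 621 nonzero zero-divisors

In Z/1030Z each nonzero element is either a unit (gcd with 1030 is 1) or a zero-divisor (gcd > 1). The number of units is φ(1030): factorise 1030 = 2 · 5 · 103, so φ(1030) = (2 − 1) · (5 − 1) · (103 − 1) = 1 · 4 · 102 = 408. The nonzero elements number 1030 − 1 = 1029. Hence the nonzero zero-divisors number 1029 − 408 = 621.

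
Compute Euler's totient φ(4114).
φ is multiplicative, with φ(p^e) = p^e − p^(e−1). Factorise 4114 = 2 · 11^2 · 17. Then
  φ(4114) = (2 − 1) · (11^2 − 11^1) · (17 − 1) = 1 · 110 · 16 = 1760.

Final answer: φ(4114) = 1760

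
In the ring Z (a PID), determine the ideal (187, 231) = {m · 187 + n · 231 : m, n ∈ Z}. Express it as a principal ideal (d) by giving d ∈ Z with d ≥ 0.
In the PID Z, (a, b) is generated by gcd(a, b). Compute gcd(231, 187) with the extended Euclidean algorithm, tracking rows (r, s, t) with s·231 + t·187 = r:
  row A: (231, 1, 0)   [1·231 + 0·187 = 231]
  row B: (187, 0, 1)   [0·231 + 1·187 = 187]
  231 = 1·187 + 44   → row C = row A − 1·row B = (44, 1, −1)   [check: 1·231 − 1·187 = 44]
  187 = 4·44 + 11   → row D = row B − 4·row C = (11, −4, 5)   [check: −4·231 + 5·187 = 11]
  44 = 4·11 + 0   → remainder 0, stop. gcd = 11 (last nonzero row D).
So gcd(187, 231) = 11, with Bézout identity −4·231 + 5·187 = 11. Containment (⊇): the Bézout identity exhibits 11 as an element of (187, 231), giving (11) ⊆ (187, 231). Containment (⊆): since 11 | 187 and 11 | 231 (187 = 11·17, 231 = 11·21), every Z-linear combination of 187 and 231 is divisible by 11, so (187, 231) ⊆ (11). Therefore (187, 231) = (11), d = 11.

Final answer: (187, 231) = (11); d = 11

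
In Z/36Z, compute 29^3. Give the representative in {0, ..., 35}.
17

Use repeated squaring. Binary(3) = 11. Walk through the bits of the exponent 3 left-to-right: at each bit after the leading one, square the running value, then multiply by 29 if the bit is 1 (always reducing mod 36):
  bit 1 = 1 (leading): start with 29.
  bit 2 = 1: square 29^2 = 841 ≡ 13; bit is 1, so multiply 13·29 = 377 ≡ 17 (mod 36).
Final value: 29^3 ≡ 17 (mod 36).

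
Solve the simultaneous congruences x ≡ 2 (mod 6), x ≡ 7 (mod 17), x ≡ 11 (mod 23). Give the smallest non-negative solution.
x ≡ 908 (mod 2346); the representative in [0, 2346) is 908

The moduli 6, 17, 23 are pairwise coprime, so by the CRT there is a unique solution mod 6·17·23 = 2346.
Solve by successive substitution. Start with x ≡ 2 (mod 6).
  Combine with x ≡ 7 (mod 17): write x = 2 + 6·t and require 2 + 6·t ≡ 7 (mod 17), i.e. 6·t ≡ 7 − 2 ≡ 5 (mod 17). Since 6^(−1) ≡ 3 (mod 17), t ≡ 3·5 ≡ 15 (mod 17). So x ≡ 2 + 6·15 = 92 (mod 102).
  Combine with x ≡ 11 (mod 23): write x = 92 + 102·t and require 92 + 102·t ≡ 11 (mod 23), i.e. 102·t ≡ 11 − 92 ≡ 11 (mod 23). Since 102^(−1) ≡ 7 (mod 23) (102 ≡ 10 (mod 23)), t ≡ 7·11 ≡ 8 (mod 23). So x ≡ 92 + 102·8 = 908 (mod 2346).
Unique solution in [0, 2346): x = 908.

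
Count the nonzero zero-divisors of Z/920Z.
In Z/920Z each nonzero element is either a unit (gcd with 920 is 1) or a zero-divisor (gcd > 1). The number of units is φ(920): factorise 920 = 2^3 · 5 · 23, so φ(920) = (2^3 − 2^2) · (5 − 1) · (23 − 1) = 4 · 4 · 22 = 352. The nonzero elements number 920 − 1 = 919. Hence the nonzero zero-divisors number 919 − 352 = 567.

Final answer: Z/920Z has 567 nonzero zero-divisors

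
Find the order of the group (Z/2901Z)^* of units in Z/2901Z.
(Z/2901Z)^* consists of the classes a with gcd(a, 2901) = 1, so its order is φ(2901). φ is multiplicative, with φ(p^e) = p^e − p^(e−1). Factorise 2901 = 3 · 967. Then
  φ(2901) = (3 − 1) · (967 − 1) = 2 · 966 = 1932.
Thus |(Z/2901Z)^*| = 1932.

Final answer: |(Z/2901Z)^*| = 1932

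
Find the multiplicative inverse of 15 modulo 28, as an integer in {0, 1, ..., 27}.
15^(−1) ≡ 15 (mod 28)

Apply the extended Euclidean algorithm to (28, 15), tracking rows (r, s, t) with s·28 + t·15 = r. Each division r_prev = q·r_cur + r_new produces the new row as (previous row) − q·(current row):
  row A: (28, 1, 0)   [1·28 + 0·15 = 28]
  row B: (15, 0, 1)   [0·28 + 1·15 = 15]
  28 = 1·15 + 13   → row C = row A − 1·row B = (13, 1, −1)   [check: 1·28 − 1·15 = 13]
  15 = 1·13 + 2   → row D = row B − 1·row C = (2, −1, 2)   [check: −1·28 + 2·15 = 2]
  13 = 6·2 + 1   → row E = row C − 6·row D = (1, 7, −13)   [check: 7·28 − 13·15 = 1]
  2 = 2·1 + 0   → remainder 0, stop. gcd = 1 (last nonzero row E).
The gcd is 1, so 15 is invertible mod 28. The last nonzero row gives 7·28 − 13·15 = 1, so t = −13. So 15^(−1) ≡ −13 ≡ 15 (mod 28). Verify: 15 · 15 = 225 ≡ 1 (mod 28). ✓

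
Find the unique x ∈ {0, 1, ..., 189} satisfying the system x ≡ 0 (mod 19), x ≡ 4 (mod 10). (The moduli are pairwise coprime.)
x ≡ 114 (mod 190); the representative in [0, 190) is 114

The moduli 19, 10 are pairwise coprime, so by the CRT there is a unique solution mod 19·10 = 190.
Solve by successive substitution. Start with x ≡ 0 (mod 19).
  Combine with x ≡ 4 (mod 10): write x = 19·t and require 19·t ≡ 4 (mod 10). Since 19^(−1) ≡ 9 (mod 10) (19 ≡ 9 (mod 10)), t ≡ 9·4 ≡ 6 (mod 10). So x ≡ 19·6 = 114 (mod 190).
Unique solution in [0, 190): x = 114.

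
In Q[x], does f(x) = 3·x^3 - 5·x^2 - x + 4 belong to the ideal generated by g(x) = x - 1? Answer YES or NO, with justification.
NO

In Q[x] the ideal (g) consists of all multiples of g, so f ∈ (g) iff g | f, i.e. iff the remainder of f on division by g is 0. Divide f by g (g is monic, so eliminate the leading term of the running remainder at each step):
  leading term 3·x^3: subtract (3·x^2)·g(x) = 3·x^3 - 3·x^2, leaving -2·x^2 - x + 4
  leading term -2·x^2: subtract (-2·x)·g(x) = -2·x^2 + 2·x, leaving 4 - 3·x
  leading term -3·x: subtract (-3)·g(x) = 3 - 3·x, leaving 1
The remainder r(x) = 1 ≠ 0 (and deg r < deg g), so g ∤ f, i.e. f ∉ (g).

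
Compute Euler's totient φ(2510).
φ is multiplicative, with φ(p^e) = p^e − p^(e−1). Factorise 2510 = 2 · 5 · 251. Then
  φ(2510) = (2 − 1) · (5 − 1) · (251 − 1) = 1 · 4 · 250 = 1000.

Final answer: φ(2510) = 1000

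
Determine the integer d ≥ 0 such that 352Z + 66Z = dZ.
(352, 66) = (22); d = 22

In the PID Z, (a, b) is generated by gcd(a, b). Compute gcd(352, 66) with the extended Euclidean algorithm, tracking rows (r, s, t) with s·352 + t·66 = r:
  row A: (352, 1, 0)   [1·352 + 0·66 = 352]
  row B: (66, 0, 1)   [0·352 + 1·66 = 66]
  352 = 5·66 + 22   → row C = row A − 5·row B = (22, 1, −5)   [check: 1·352 − 5·66 = 22]
  66 = 3·22 + 0   → remainder 0, stop. gcd = 22 (last nonzero row C).
So gcd(352, 66) = 22, with Bézout identity 1·352 − 5·66 = 22. Containment (⊇): the Bézout identity exhibits 22 as an element of (352, 66), giving (22) ⊆ (352, 66). Containment (⊆): since 22 | 352 and 22 | 66 (352 = 22·16, 66 = 22·3), every Z-linear combination of 352 and 66 is divisible by 22, so (352, 66) ⊆ (22). Therefore (352, 66) = (22), d = 22.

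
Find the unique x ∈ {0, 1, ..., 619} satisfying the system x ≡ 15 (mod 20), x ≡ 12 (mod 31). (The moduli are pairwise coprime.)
The moduli 20, 31 are pairwise coprime, so by the CRT there is a unique solution mod 20·31 = 620.
Solve by successive substitution. Start with x ≡ 15 (mod 20).
  Combine with x ≡ 12 (mod 31): write x = 15 + 20·t and require 15 + 20·t ≡ 12 (mod 31), i.e. 20·t ≡ 12 − 15 ≡ 28 (mod 31). Since 20^(−1) ≡ 14 (mod 31), t ≡ 14·28 ≡ 20 (mod 31). So x ≡ 15 + 20·20 = 415 (mod 620).
Unique solution in [0, 620): x = 415.

Final answer: x ≡ 415 (mod 620); the representative in [0, 620) is 415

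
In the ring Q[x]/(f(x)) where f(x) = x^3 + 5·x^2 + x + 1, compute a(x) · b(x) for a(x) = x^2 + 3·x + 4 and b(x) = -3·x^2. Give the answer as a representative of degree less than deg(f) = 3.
a · b ≡ -39·x^2 - 3·x - 6 (mod f(x))

First multiply in Q[x] without reducing: a · b = -3·x^4 - 9·x^3 - 12·x^2. Now divide by f(x) = x^3 + 5·x^2 + x + 1, eliminating the leading term at each step:
  leading term -3·x^4: subtract (-3·x)·f(x) = -3·x^4 - 15·x^3 - 3·x^2 - 3·x, leaving 6·x^3 - 9·x^2 + 3·x
  leading term 6·x^3: subtract (6)·f(x) = 6·x^3 + 30·x^2 + 6·x + 6, leaving -39·x^2 - 3·x - 6
The degree is now < 3, so this is the remainder. Hence a · b ≡ -39·x^2 - 3·x - 6 in Q[x]/(f).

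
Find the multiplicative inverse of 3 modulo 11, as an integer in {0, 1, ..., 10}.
Apply the extended Euclidean algorithm to (11, 3), tracking rows (r, s, t) with s·11 + t·3 = r. Each division r_prev = q·r_cur + r_new produces the new row as (previous row) − q·(current row):
  row A: (11, 1, 0)   [1·11 + 0·3 = 11]
  row B: (3, 0, 1)   [0·11 + 1·3 = 3]
  11 = 3·3 + 2   → row C = row A − 3·row B = (2, 1, −3)   [check: 1·11 − 3·3 = 2]
  3 = 1·2 + 1   → row D = row B − 1·row C = (1, −1, 4)   [check: −1·11 + 4·3 = 1]
  2 = 2·1 + 0   → remainder 0, stop. gcd = 1 (last nonzero row D).
The gcd is 1, so 3 is invertible mod 11. The last nonzero row gives −1·11 + 4·3 = 1, so t = 4. So 3^(−1) ≡ 4 (mod 11). Verify: 3 · 4 = 12 ≡ 1 (mod 11). ✓

Final answer: 3^(−1) ≡ 4 (mod 11)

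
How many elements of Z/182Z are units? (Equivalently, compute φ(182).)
Z/182Z has φ(182) = 72 units

An element a ∈ Z/182Z is a unit iff gcd(a, 182) = 1, so the number of units is φ(182). φ is multiplicative, with φ(p^e) = p^e − p^(e−1). Factorise 182 = 2 · 7 · 13. Then
  φ(182) = (2 − 1) · (7 − 1) · (13 − 1) = 1 · 6 · 12 = 72.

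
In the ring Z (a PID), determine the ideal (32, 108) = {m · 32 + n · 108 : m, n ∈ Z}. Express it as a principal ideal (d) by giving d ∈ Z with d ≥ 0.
(32, 108) = (4); d = 4

In the PID Z, (a, b) is generated by gcd(a, b). Compute gcd(108, 32) with the extended Euclidean algorithm, tracking rows (r, s, t) with s·108 + t·32 = r:
  row A: (108, 1, 0)   [1·108 + 0·32 = 108]
  row B: (32, 0, 1)   [0·108 + 1·32 = 32]
  108 = 3·32 + 12   → row C = row A − 3·row B = (12, 1, −3)   [check: 1·108 − 3·32 = 12]
  32 = 2·12 + 8   → row D = row B − 2·row C = (8, −2, 7)   [check: −2·108 + 7·32 = 8]
  12 = 1·8 + 4   → row E = row C − 1·row D = (4, 3, −10)   [check: 3·108 − 10·32 = 4]
  8 = 2·4 + 0   → remainder 0, stop. gcd = 4 (last nonzero row E).
So gcd(32, 108) = 4, with Bézout identity 3·108 − 10·32 = 4. Containment (⊇): the Bézout identity exhibits 4 as an element of (32, 108), giving (4) ⊆ (32, 108). Containment (⊆): since 4 | 32 and 4 | 108 (32 = 4·8, 108 = 4·27), every Z-linear combination of 32 and 108 is divisible by 4, so (32, 108) ⊆ (4). Therefore (32, 108) = (4), d = 4.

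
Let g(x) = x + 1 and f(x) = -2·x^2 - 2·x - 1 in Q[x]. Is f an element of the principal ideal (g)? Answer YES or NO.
NO

In Q[x] the ideal (g) consists of all multiples of g, so f ∈ (g) iff g | f, i.e. iff the remainder of f on division by g is 0. Divide f by g (g is monic, so eliminate the leading term of the running remainder at each step):
  leading term -2·x^2: subtract (-2·x)·g(x) = -2·x^2 - 2·x, leaving -1
The remainder r(x) = -1 ≠ 0 (and deg r < deg g), so g ∤ f, i.e. f ∉ (g).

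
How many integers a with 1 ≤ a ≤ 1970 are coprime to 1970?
The number of a ∈ {1, ..., 1970} with gcd(a, 1970) = 1 is by definition Euler's totient φ(1970). φ is multiplicative, with φ(p^e) = p^e − p^(e−1). Factorise 1970 = 2 · 5 · 197. Then
  φ(1970) = (2 − 1) · (5 − 1) · (197 − 1) = 1 · 4 · 196 = 784.
So there are 784 such integers.

Final answer: 784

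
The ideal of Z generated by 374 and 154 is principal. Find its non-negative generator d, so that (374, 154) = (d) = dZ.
In the PID Z, (a, b) is generated by gcd(a, b). Compute gcd(374, 154) with the extended Euclidean algorithm, tracking rows (r, s, t) with s·374 + t·154 = r:
  row A: (374, 1, 0)   [1·374 + 0·154 = 374]
  row B: (154, 0, 1)   [0·374 + 1·154 = 154]
  374 = 2·154 + 66   → row C = row A − 2·row B = (66, 1, −2)   [check: 1·374 − 2·154 = 66]
  154 = 2·66 + 22   → row D = row B − 2·row C = (22, −2, 5)   [check: −2·374 + 5·154 = 22]
  66 = 3·22 + 0   → remainder 0, stop. gcd = 22 (last nonzero row D).
So gcd(374, 154) = 22, with Bézout identity −2·374 + 5·154 = 22. Containment (⊇): the Bézout identity exhibits 22 as an element of (374, 154), giving (22) ⊆ (374, 154). Containment (⊆): since 22 | 374 and 22 | 154 (374 = 22·17, 154 = 22·7), every Z-linear combination of 374 and 154 is divisible by 22, so (374, 154) ⊆ (22). Therefore (374, 154) = (22), d = 22.

Final answer: (374, 154) = (22); d = 22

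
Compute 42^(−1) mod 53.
42^(−1) ≡ 24 (mod 53)

Apply the extended Euclidean algorithm to (53, 42), tracking rows (r, s, t) with s·53 + t·42 = r. Each division r_prev = q·r_cur + r_new produces the new row as (previous row) − q·(current row):
  row A: (53, 1, 0)   [1·53 + 0·42 = 53]
  row B: (42, 0, 1)   [0·53 + 1·42 = 42]
  53 = 1·42 + 11   → row C = row A − 1·row B = (11, 1, −1)   [check: 1·53 − 1·42 = 11]
  42 = 3·11 + 9   → row D = row B − 3·row C = (9, −3, 4)   [check: −3·53 + 4·42 = 9]
  11 = 1·9 + 2   → row E = row C − 1·row D = (2, 4, −5)   [check: 4·53 − 5·42 = 2]
  9 = 4·2 + 1   → row F = row D − 4·row E = (1, −19, 24)   [check: −19·53 + 24·42 = 1]
  2 = 2·1 + 0   → remainder 0, stop. gcd = 1 (last nonzero row F).
The gcd is 1, so 42 is invertible mod 53. The last nonzero row gives −19·53 + 24·42 = 1, so t = 24. So 42^(−1) ≡ 24 (mod 53). Verify: 42 · 24 = 1008 ≡ 1 (mod 53). ✓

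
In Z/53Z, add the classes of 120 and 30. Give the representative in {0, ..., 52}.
44

Reduce the summands first: 120 ≡ 14 (mod 53), so 120 + 30 ≡ 14 + 30 (mod 53). 14 + 30 = 44; 44 = 0·53 + 44, so (120 + 30) mod 53 = 44.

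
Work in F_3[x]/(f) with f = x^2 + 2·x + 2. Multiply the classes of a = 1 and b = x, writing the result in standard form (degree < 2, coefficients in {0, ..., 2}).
a · b ≡ x (mod f(x))

Multiply as integer polynomials: a · b = x. Reducing coefficients mod 3: a · b ≡ x. This already has degree < 2, so no reduction by f is needed. Hence a · b ≡ x in F_3[x]/(f).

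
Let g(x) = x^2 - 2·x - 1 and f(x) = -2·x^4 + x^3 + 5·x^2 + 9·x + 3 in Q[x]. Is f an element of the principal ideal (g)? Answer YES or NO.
YES

In Q[x] the ideal (g) consists of all multiples of g, so f ∈ (g) iff g | f, i.e. iff the remainder of f on division by g is 0. Divide f by g (g is monic, so eliminate the leading term of the running remainder at each step):
  leading term -2·x^4: subtract (-2·x^2)·g(x) = -2·x^4 + 4·x^3 + 2·x^2, leaving -3·x^3 + 3·x^2 + 9·x + 3
  leading term -3·x^3: subtract (-3·x)·g(x) = -3·x^3 + 6·x^2 + 3·x, leaving -3·x^2 + 6·x + 3
  leading term -3·x^2: subtract (-3)·g(x) = -3·x^2 + 6·x + 3, leaving 0
The remainder is 0, so f(x) = g(x) · h(x) with h(x) = -2·x^2 - 3·x - 3. Hence g | f, i.e. f ∈ (g).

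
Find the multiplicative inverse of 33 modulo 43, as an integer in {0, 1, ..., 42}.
Apply the extended Euclidean algorithm to (43, 33), tracking rows (r, s, t) with s·43 + t·33 = r. Each division r_prev = q·r_cur + r_new produces the new row as (previous row) − q·(current row):
  row A: (43, 1, 0)   [1·43 + 0·33 = 43]
  row B: (33, 0, 1)   [0·43 + 1·33 = 33]
  43 = 1·33 + 10   → row C = row A − 1·row B = (10, 1, −1)   [check: 1·43 − 1·33 = 10]
  33 = 3·10 + 3   → row D = row B − 3·row C = (3, −3, 4)   [check: −3·43 + 4·33 = 3]
  10 = 3·3 + 1   → row E = row C − 3·row D = (1, 10, −13)   [check: 10·43 − 13·33 = 1]
  3 = 3·1 + 0   → remainder 0, stop. gcd = 1 (last nonzero row E).
The gcd is 1, so 33 is invertible mod 43. The last nonzero row gives 10·43 − 13·33 = 1, so t = −13. So 33^(−1) ≡ −13 ≡ 30 (mod 43). Verify: 33 · 30 = 990 ≡ 1 (mod 43). ✓

Final answer: 33^(−1) ≡ 30 (mod 43)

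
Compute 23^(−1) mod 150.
Apply the extended Euclidean algorithm to (150, 23), tracking rows (r, s, t) with s·150 + t·23 = r. Each division r_prev = q·r_cur + r_new produces the new row as (previous row) − q·(current row):
  row A: (150, 1, 0)   [1·150 + 0·23 = 150]
  row B: (23, 0, 1)   [0·150 + 1·23 = 23]
  150 = 6·23 + 12   → row C = row A − 6·row B = (12, 1, −6)   [check: 1·150 − 6·23 = 12]
  23 = 1·12 + 11   → row D = row B − 1·row C = (11, −1, 7)   [check: −1·150 + 7·23 = 11]
  12 = 1·11 + 1   → row E = row C − 1·row D = (1, 2, −13)   [check: 2·150 − 13·23 = 1]
  11 = 11·1 + 0   → remainder 0, stop. gcd = 1 (last nonzero row E).
The gcd is 1, so 23 is invertible mod 150. The last nonzero row gives 2·150 − 13·23 = 1, so t = −13. So 23^(−1) ≡ −13 ≡ 137 (mod 150). Verify: 23 · 137 = 3151 ≡ 1 (mod 150). ✓

Final answer: 23^(−1) ≡ 137 (mod 150)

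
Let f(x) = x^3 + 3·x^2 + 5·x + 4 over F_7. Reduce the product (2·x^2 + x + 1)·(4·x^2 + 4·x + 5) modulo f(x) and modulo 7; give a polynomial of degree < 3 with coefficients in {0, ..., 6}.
a · b ≡ 2·x + 4 (mod f(x))

Multiply as integer polynomials: a · b = 8·x^4 + 12·x^3 + 18·x^2 + 9·x + 5. Reducing coefficients mod 7: a · b ≡ x^4 + 5·x^3 + 4·x^2 + 2·x + 5. Now divide by f(x) = x^3 + 3·x^2 + 5·x + 4 in F_7[x], eliminating the leading term at each step:
  leading term x^4: subtract (x)·f(x) = x^4 + 3·x^3 + 5·x^2 + 4·x, leaving 2·x^3 + 6·x^2 + 5·x + 5 (coefficients mod 7)
  leading term 2·x^3: subtract (2)·f(x) = 2·x^3 + 6·x^2 + 3·x + 1, leaving 2·x + 4 (coefficients mod 7)
The degree is now < 3, so this is the remainder. Hence a · b ≡ 2·x + 4 in F_7[x]/(f).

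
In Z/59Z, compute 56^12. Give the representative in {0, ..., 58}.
28

Use repeated squaring. Binary(12) = 1100. Walk through the bits of the exponent 12 left-to-right: at each bit after the leading one, square the running value, then multiply by 56 if the bit is 1 (always reducing mod 59):
  bit 1 = 1 (leading): start with 56.
  bit 2 = 1: square 56^2 = 3136 ≡ 9; bit is 1, so multiply 9·56 = 504 ≡ 32 (mod 59).
  bit 3 = 0: square 32^2 = 1024 ≡ 21 (mod 59).
  bit 4 = 0: square 21^2 = 441 ≡ 28 (mod 59).
Final value: 56^12 ≡ 28 (mod 59).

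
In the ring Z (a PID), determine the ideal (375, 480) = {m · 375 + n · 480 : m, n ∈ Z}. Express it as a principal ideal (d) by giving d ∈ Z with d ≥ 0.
(375, 480) = (15); d = 15

In the PID Z, (a, b) is generated by gcd(a, b). Compute gcd(480, 375) with the extended Euclidean algorithm, tracking rows (r, s, t) with s·480 + t·375 = r:
  row A: (480, 1, 0)   [1·480 + 0·375 = 480]
  row B: (375, 0, 1)   [0·480 + 1·375 = 375]
  480 = 1·375 + 105   → row C = row A − 1·row B = (105, 1, −1)   [check: 1·480 − 1·375 = 105]
  375 = 3·105 + 60   → row D = row B − 3·row C = (60, −3, 4)   [check: −3·480 + 4·375 = 60]
  105 = 1·60 + 45   → row E = row C − 1·row D = (45, 4, −5)   [check: 4·480 − 5·375 = 45]
  60 = 1·45 + 15   → row F = row D − 1·row E = (15, −7, 9)   [check: −7·480 + 9·375 = 15]
  45 = 3·15 + 0   → remainder 0, stop. gcd = 15 (last nonzero row F).
So gcd(375, 480) = 15, with Bézout identity −7·480 + 9·375 = 15. Containment (⊇): the Bézout identity exhibits 15 as an element of (375, 480), giving (15) ⊆ (375, 480). Containment (⊆): since 15 | 375 and 15 | 480 (375 = 15·25, 480 = 15·32), every Z-linear combination of 375 and 480 is divisible by 15, so (375, 480) ⊆ (15). Therefore (375, 480) = (15), d = 15.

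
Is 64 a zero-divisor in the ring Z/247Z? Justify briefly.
gcd(64, 247) = 1, so 64 is a unit in Z/247Z (it has a multiplicative inverse). A unit cannot be a zero-divisor: if 64·b ≡ 0 then multiplying both sides by 64^(−1) gives b ≡ 0. So 64 is not a zero-divisor.

Final answer: NO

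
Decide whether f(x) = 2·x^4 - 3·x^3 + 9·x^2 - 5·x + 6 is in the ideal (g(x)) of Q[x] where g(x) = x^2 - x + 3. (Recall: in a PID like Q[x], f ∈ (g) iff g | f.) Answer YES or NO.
In Q[x] the ideal (g) consists of all multiples of g, so f ∈ (g) iff g | f, i.e. iff the remainder of f on division by g is 0. Divide f by g (g is monic, so eliminate the leading term of the running remainder at each step):
  leading term 2·x^4: subtract (2·x^2)·g(x) = 2·x^4 - 2·x^3 + 6·x^2, leaving -x^3 + 3·x^2 - 5·x + 6
  leading term -x^3: subtract (-x)·g(x) = -x^3 + x^2 - 3·x, leaving 2·x^2 - 2·x + 6
  leading term 2·x^2: subtract (2)·g(x) = 2·x^2 - 2·x + 6, leaving 0
The remainder is 0, so f(x) = g(x) · h(x) with h(x) = 2·x^2 - x + 2. Hence g | f, i.e. f ∈ (g).

Final answer: YES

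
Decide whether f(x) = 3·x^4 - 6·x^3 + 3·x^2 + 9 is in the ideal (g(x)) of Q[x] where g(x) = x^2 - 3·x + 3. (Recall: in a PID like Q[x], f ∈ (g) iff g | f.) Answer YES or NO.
In Q[x] the ideal (g) consists of all multiples of g, so f ∈ (g) iff g | f, i.e. iff the remainder of f on division by g is 0. Divide f by g (g is monic, so eliminate the leading term of the running remainder at each step):
  leading term 3·x^4: subtract (3·x^2)·g(x) = 3·x^4 - 9·x^3 + 9·x^2, leaving 3·x^3 - 6·x^2 + 9
  leading term 3·x^3: subtract (3·x)·g(x) = 3·x^3 - 9·x^2 + 9·x, leaving 3·x^2 - 9·x + 9
  leading term 3·x^2: subtract (3)·g(x) = 3·x^2 - 9·x + 9, leaving 0
The remainder is 0, so f(x) = g(x) · h(x) with h(x) = 3·x^2 + 3·x + 3. Hence g | f, i.e. f ∈ (g).

Final answer: YES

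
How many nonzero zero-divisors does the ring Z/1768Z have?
Z/1768Z has 999 nonzero zero-divisors

In Z/1768Z each nonzero element is either a unit (gcd with 1768 is 1) or a zero-divisor (gcd > 1). The number of units is φ(1768): factorise 1768 = 2^3 · 13 · 17, so φ(1768) = (2^3 − 2^2) · (13 − 1) · (17 − 1) = 4 · 12 · 16 = 768. The nonzero elements number 1768 − 1 = 1767. Hence the nonzero zero-divisors number 1767 − 768 = 999.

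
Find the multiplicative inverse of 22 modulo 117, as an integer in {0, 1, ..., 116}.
Apply the extended Euclidean algorithm to (117, 22), tracking rows (r, s, t) with s·117 + t·22 = r. Each division r_prev = q·r_cur + r_new produces the new row as (previous row) − q·(current row):
  row A: (117, 1, 0)   [1·117 + 0·22 = 117]
  row B: (22, 0, 1)   [0·117 + 1·22 = 22]
  117 = 5·22 + 7   → row C = row A − 5·row B = (7, 1, −5)   [check: 1·117 − 5·22 = 7]
  22 = 3·7 + 1   → row D = row B − 3·row C = (1, −3, 16)   [check: −3·117 + 16·22 = 1]
  7 = 7·1 + 0   → remainder 0, stop. gcd = 1 (last nonzero row D).
The gcd is 1, so 22 is invertible mod 117. The last nonzero row gives −3·117 + 16·22 = 1, so t = 16. So 22^(−1) ≡ 16 (mod 117). Verify: 22 · 16 = 352 ≡ 1 (mod 117). ✓

Final answer: 22^(−1) ≡ 16 (mod 117)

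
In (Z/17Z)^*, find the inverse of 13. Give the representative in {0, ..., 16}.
Apply the extended Euclidean algorithm to (17, 13), tracking rows (r, s, t) with s·17 + t·13 = r. Each division r_prev = q·r_cur + r_new produces the new row as (previous row) − q·(current row):
  row A: (17, 1, 0)   [1·17 + 0·13 = 17]
  row B: (13, 0, 1)   [0·17 + 1·13 = 13]
  17 = 1·13 + 4   → row C = row A − 1·row B = (4, 1, −1)   [check: 1·17 − 1·13 = 4]
  13 = 3·4 + 1   → row D = row B − 3·row C = (1, −3, 4)   [check: −3·17 + 4·13 = 1]
  4 = 4·1 + 0   → remainder 0, stop. gcd = 1 (last nonzero row D).
The gcd is 1, so 13 is invertible mod 17. The last nonzero row gives −3·17 + 4·13 = 1, so t = 4. So 13^(−1) ≡ 4 (mod 17). Verify: 13 · 4 = 52 ≡ 1 (mod 17). ✓

Final answer: 13^(−1) ≡ 4 (mod 17)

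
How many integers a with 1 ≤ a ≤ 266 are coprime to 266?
108

The number of a ∈ {1, ..., 266} with gcd(a, 266) = 1 is by definition Euler's totient φ(266). φ is multiplicative, with φ(p^e) = p^e − p^(e−1). Factorise 266 = 2 · 7 · 19. Then
  φ(266) = (2 − 1) · (7 − 1) · (19 − 1) = 1 · 6 · 18 = 108.
So there are 108 such integers.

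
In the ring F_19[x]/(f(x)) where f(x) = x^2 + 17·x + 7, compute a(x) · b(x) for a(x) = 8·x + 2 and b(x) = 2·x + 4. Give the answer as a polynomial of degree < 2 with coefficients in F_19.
a · b ≡ 11·x + 10 (mod f(x))

Multiply as integer polynomials: a · b = 16·x^2 + 36·x + 8. Reducing coefficients mod 19: a · b ≡ 16·x^2 + 17·x + 8. Now divide by f(x) = x^2 + 17·x + 7 in F_19[x], eliminating the leading term at each step:
  leading term 16·x^2: subtract (16)·f(x) = 16·x^2 + 6·x + 17, leaving 11·x + 10 (coefficients mod 19)
The degree is now < 2, so this is the remainder. Hence a · b ≡ 11·x + 10 in F_19[x]/(f).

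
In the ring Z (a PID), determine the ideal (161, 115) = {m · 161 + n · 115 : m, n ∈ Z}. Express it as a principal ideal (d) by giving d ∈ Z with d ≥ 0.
(161, 115) = (23); d = 23

In the PID Z, (a, b) is generated by gcd(a, b). Compute gcd(161, 115) with the extended Euclidean algorithm, tracking rows (r, s, t) with s·161 + t·115 = r:
  row A: (161, 1, 0)   [1·161 + 0·115 = 161]
  row B: (115, 0, 1)   [0·161 + 1·115 = 115]
  161 = 1·115 + 46   → row C = row A − 1·row B = (46, 1, −1)   [check: 1·161 − 1·115 = 46]
  115 = 2·46 + 23   → row D = row B − 2·row C = (23, −2, 3)   [check: −2·161 + 3·115 = 23]
  46 = 2·23 + 0   → remainder 0, stop. gcd = 23 (last nonzero row D).
So gcd(161, 115) = 23, with Bézout identity −2·161 + 3·115 = 23. Containment (⊇): the Bézout identity exhibits 23 as an element of (161, 115), giving (23) ⊆ (161, 115). Containment (⊆): since 23 | 161 and 23 | 115 (161 = 23·7, 115 = 23·5), every Z-linear combination of 161 and 115 is divisible by 23, so (161, 115) ⊆ (23). Therefore (161, 115) = (23), d = 23.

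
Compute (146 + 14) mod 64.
32

Reduce the summands first: 146 ≡ 18 (mod 64), so 146 + 14 ≡ 18 + 14 (mod 64). 18 + 14 = 32; 32 = 0·64 + 32, so (146 + 14) mod 64 = 32.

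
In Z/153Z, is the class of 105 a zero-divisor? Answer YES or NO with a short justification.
gcd(105, 153) = 3 > 1, so 105 is not a unit in Z/153Z. In Z/nZ every nonzero non-unit is a zero-divisor: explicitly, take b = 153/gcd = 51 ≠ 0 (mod 153); then 105·51 = 5355 = 35·153, i.e. 105·51 ≡ 0 (mod 153). So 105 is a zero-divisor.

Final answer: YES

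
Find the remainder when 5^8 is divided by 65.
40

Use repeated squaring. Binary(8) = 1000. Walk through the bits of the exponent 8 left-to-right: at each bit after the leading one, square the running value, then multiply by 5 if the bit is 1 (always reducing mod 65):
  bit 1 = 1 (leading): start with 5.
  bit 2 = 0: square 5^2 = 25 (mod 65).
  bit 3 = 0: square 25^2 = 625 ≡ 40 (mod 65).
  bit 4 = 0: square 40^2 = 1600 ≡ 40 (mod 65).
Final value: 5^8 ≡ 40 (mod 65).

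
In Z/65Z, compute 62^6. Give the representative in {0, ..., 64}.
Use repeated squaring. Binary(6) = 110. Walk through the bits of the exponent 6 left-to-right: at each bit after the leading one, square the running value, then multiply by 62 if the bit is 1 (always reducing mod 65):
  bit 1 = 1 (leading): start with 62.
  bit 2 = 1: square 62^2 = 3844 ≡ 9; bit is 1, so multiply 9·62 = 558 ≡ 38 (mod 65).
  bit 3 = 0: square 38^2 = 1444 ≡ 14 (mod 65).
Final value: 62^6 ≡ 14 (mod 65).

Final answer: 14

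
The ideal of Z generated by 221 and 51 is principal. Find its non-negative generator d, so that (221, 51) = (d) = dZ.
In the PID Z, (a, b) is generated by gcd(a, b). Compute gcd(221, 51) with the extended Euclidean algorithm, tracking rows (r, s, t) with s·221 + t·51 = r:
  row A: (221, 1, 0)   [1·221 + 0·51 = 221]
  row B: (51, 0, 1)   [0·221 + 1·51 = 51]
  221 = 4·51 + 17   → row C = row A − 4·row B = (17, 1, −4)   [check: 1·221 − 4·51 = 17]
  51 = 3·17 + 0   → remainder 0, stop. gcd = 17 (last nonzero row C).
So gcd(221, 51) = 17, with Bézout identity 1·221 − 4·51 = 17. Containment (⊇): the Bézout identity exhibits 17 as an element of (221, 51), giving (17) ⊆ (221, 51). Containment (⊆): since 17 | 221 and 17 | 51 (221 = 17·13, 51 = 17·3), every Z-linear combination of 221 and 51 is divisible by 17, so (221, 51) ⊆ (17). Therefore (221, 51) = (17), d = 17.

Final answer: (221, 51) = (17); d = 17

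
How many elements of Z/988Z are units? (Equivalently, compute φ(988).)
An element a ∈ Z/988Z is a unit iff gcd(a, 988) = 1, so the number of units is φ(988). φ is multiplicative, with φ(p^e) = p^e − p^(e−1). Factorise 988 = 2^2 · 13 · 19. Then
  φ(988) = (2^2 − 2^1) · (13 − 1) · (19 − 1) = 2 · 12 · 18 = 432.

Final answer: Z/988Z has φ(988) = 432 units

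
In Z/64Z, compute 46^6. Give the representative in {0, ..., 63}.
0

Use repeated squaring. Binary(6) = 110. Walk through the bits of the exponent 6 left-to-right: at each bit after the leading one, square the running value, then multiply by 46 if the bit is 1 (always reducing mod 64):
  bit 1 = 1 (leading): start with 46.
  bit 2 = 1: square 46^2 = 2116 ≡ 4; bit is 1, so multiply 4·46 = 184 ≡ 56 (mod 64).
  bit 3 = 0: square 56^2 = 3136 ≡ 0 (mod 64).
Final value: 46^6 ≡ 0 (mod 64).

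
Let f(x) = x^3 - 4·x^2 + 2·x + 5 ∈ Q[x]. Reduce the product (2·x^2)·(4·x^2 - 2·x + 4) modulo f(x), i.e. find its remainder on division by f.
First multiply in Q[x] without reducing: a · b = 8·x^4 - 4·x^3 + 8·x^2. Now divide by f(x) = x^3 - 4·x^2 + 2·x + 5, eliminating the leading term at each step:
  leading term 8·x^4: subtract (8·x)·f(x) = 8·x^4 - 32·x^3 + 16·x^2 + 40·x, leaving 28·x^3 - 8·x^2 - 40·x
  leading term 28·x^3: subtract (28)·f(x) = 28·x^3 - 112·x^2 + 56·x + 140, leaving 104·x^2 - 96·x - 140
The degree is now < 3, so this is the remainder. Hence a · b ≡ 104·x^2 - 96·x - 140 in Q[x]/(f).

Final answer: a · b ≡ 104·x^2 - 96·x - 140 (mod f(x))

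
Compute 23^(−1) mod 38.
23^(−1) ≡ 5 (mod 38)

Apply the extended Euclidean algorithm to (38, 23), tracking rows (r, s, t) with s·38 + t·23 = r. Each division r_prev = q·r_cur + r_new produces the new row as (previous row) − q·(current row):
  row A: (38, 1, 0)   [1·38 + 0·23 = 38]
  row B: (23, 0, 1)   [0·38 + 1·23 = 23]
  38 = 1·23 + 15   → row C = row A − 1·row B = (15, 1, −1)   [check: 1·38 − 1·23 = 15]
  23 = 1·15 + 8   → row D = row B − 1·row C = (8, −1, 2)   [check: −1·38 + 2·23 = 8]
  15 = 1·8 + 7   → row E = row C − 1·row D = (7, 2, −3)   [check: 2·38 − 3·23 = 7]
  8 = 1·7 + 1   → row F = row D − 1·row E = (1, −3, 5)   [check: −3·38 + 5·23 = 1]
  7 = 7·1 + 0   → remainder 0, stop. gcd = 1 (last nonzero row F).
The gcd is 1, so 23 is invertible mod 38. The last nonzero row gives −3·38 + 5·23 = 1, so t = 5. So 23^(−1) ≡ 5 (mod 38). Verify: 23 · 5 = 115 ≡ 1 (mod 38). ✓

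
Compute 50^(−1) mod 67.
Apply the extended Euclidean algorithm to (67, 50), tracking rows (r, s, t) with s·67 + t·50 = r. Each division r_prev = q·r_cur + r_new produces the new row as (previous row) − q·(current row):
  row A: (67, 1, 0)   [1·67 + 0·50 = 67]
  row B: (50, 0, 1)   [0·67 + 1·50 = 50]
  67 = 1·50 + 17   → row C = row A − 1·row B = (17, 1, −1)   [check: 1·67 − 1·50 = 17]
  50 = 2·17 + 16   → row D = row B − 2·row C = (16, −2, 3)   [check: −2·67 + 3·50 = 16]
  17 = 1·16 + 1   → row E = row C − 1·row D = (1, 3, −4)   [check: 3·67 − 4·50 = 1]
  16 = 16·1 + 0   → remainder 0, stop. gcd = 1 (last nonzero row E).
The gcd is 1, so 50 is invertible mod 67. The last nonzero row gives 3·67 − 4·50 = 1, so t = −4. So 50^(−1) ≡ −4 ≡ 63 (mod 67). Verify: 50 · 63 = 3150 ≡ 1 (mod 67). ✓

Final answer: 50^(−1) ≡ 63 (mod 67)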